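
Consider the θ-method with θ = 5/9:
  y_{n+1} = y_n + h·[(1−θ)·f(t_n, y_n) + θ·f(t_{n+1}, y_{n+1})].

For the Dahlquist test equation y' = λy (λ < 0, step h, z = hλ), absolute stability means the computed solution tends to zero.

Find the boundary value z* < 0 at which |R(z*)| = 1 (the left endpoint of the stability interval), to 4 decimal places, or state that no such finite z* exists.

Set f=λy, z=hλ:
  y_{n+1} = y_n + z·[4/9·y_n + 5/9·y_{n+1}] ⇒ (1 − 5/9z)y_{n+1} = (1 + 4/9z)y_n
  ⇒ R(z) = (1 + 4/9z)/(1 − 5/9z).

Need |R(x)|<1, x<0.
x=-0.71: |R|=0.4908
x=-2: |R|=0.0526
x=-10: |R|=0.5254
x=-100: |R|=0.7682
θ=5/9≥1/2 ⇒ |1+4/9x|<|1−5/9x| ∀x<0 ⇒ interval (−∞,0).

unbounded; (−∞, 0).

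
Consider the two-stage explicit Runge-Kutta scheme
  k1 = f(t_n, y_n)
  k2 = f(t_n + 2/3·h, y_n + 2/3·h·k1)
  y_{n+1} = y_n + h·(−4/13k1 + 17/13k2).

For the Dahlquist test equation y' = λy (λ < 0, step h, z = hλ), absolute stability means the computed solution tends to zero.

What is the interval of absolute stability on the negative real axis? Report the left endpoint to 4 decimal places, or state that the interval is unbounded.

(-1.1471, 0).

On y'=λy, z=hλ:
  k1=λy_n ⇒ h·k1=z·y_n;  k2=λ(1+2/3z)y_n ⇒ h·k2=z(1+2/3z)y_n
  y_{n+1}/y_n = 1 − 4/13z + 17/13z(1+2/3z) = 1 + z + 34/39z²
  so R(z) = 1 + z + 34/39z².

Boundary: |R(x)|=1, x<0.
x=-0.38: |R|=0.7459
R=1: x+34/39x²=0 ⇒ x=−39/34=-1.1471; min R=1−1/(4·34/39)=0.7132>−1
Confirm numerically:
  x=-1.053: |R|=0.91365 <1
  x=-0.842: |R|=0.77607 <1
  x=-0.644: |R|=0.71756 <1
  x=-0.589: |R|=0.71344 <1
  x=-1.676: |R|=1.77285 >1
  x=-1.448: |R|=1.37990 >1
So |R|<1 on (-1.1471, 0).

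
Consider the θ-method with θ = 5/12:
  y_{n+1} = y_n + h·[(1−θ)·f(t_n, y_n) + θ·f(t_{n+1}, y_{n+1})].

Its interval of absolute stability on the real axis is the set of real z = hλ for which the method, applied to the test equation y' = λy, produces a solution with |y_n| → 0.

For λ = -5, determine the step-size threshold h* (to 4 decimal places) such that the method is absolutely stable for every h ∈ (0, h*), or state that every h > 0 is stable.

(-12.0000,0); λ=-5 ⇒ h* = (12)/5 = 2.4000.

On y'=λy, z=hλ:
  y_{n+1} = y_n + z·[7/12·y_n + 5/12·y_{n+1}] ⇒ (1 − 5/12z)y_{n+1} = (1 + 7/12z)y_n
  ⇒ R(z) = (1 + 7/12z)/(1 − 5/12z).

Find x<0 with |R(x)|<1.
x=-0.52: |R|=0.5726
R=−1: 1+7/12x = −1+5/12x ⇒ -1/6x=2 ⇒ x=2/(-1/6)=-12.0000
Confirm numerically:
  x=-10.020: |R|=0.93623 <1
  x=-9.657: |R|=0.92227 <1
  x=-7.149: |R|=0.79680 <1
  x=-12.453: |R|=1.01220 >1
  x=-12.405: |R|=1.01094 >1
  x=-12.056: |R|=1.00155 >1
So |R|<1 on (-12.0000, 0).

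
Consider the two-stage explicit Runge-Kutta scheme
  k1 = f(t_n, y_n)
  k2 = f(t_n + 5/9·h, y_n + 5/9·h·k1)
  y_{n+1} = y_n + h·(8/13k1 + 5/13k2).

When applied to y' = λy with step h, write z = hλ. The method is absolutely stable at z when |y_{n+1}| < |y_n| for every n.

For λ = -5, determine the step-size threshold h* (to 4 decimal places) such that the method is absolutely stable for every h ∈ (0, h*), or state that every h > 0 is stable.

(-4.6800,0); λ=-5 ⇒ h* = (117/25)/5 = 0.9360.

Test eqn y'=λy, z=hλ:
  k1=λy_n ⇒ h·k1=z·y_n;  k2=λ(1+5/9z)y_n ⇒ h·k2=z(1+5/9z)y_n
  y_{n+1}/y_n = 1 + 8/13z + 5/13z(1+5/9z) = 1 + z + 25/117z²
  Hence R(z) = 1 + z + 25/117z².

Find x<0 with |R(x)|<1.
x=-0.39: |R|=0.6425
R=1: x+25/117x²=0 ⇒ x=−117/25=-4.6800; min R=1−1/(4·25/117)=-0.1700>−1
Confirm numerically:
  x=-4.131: |R|=0.51540 <1
  x=-3.439: |R|=0.08808 <1
  x=-2.965: |R|=0.08653 <1
  x=-5.009: |R|=1.35213 >1
  x=-4.846: |R|=1.17189 >1
  x=-4.738: |R|=1.05872 >1
Interval (-4.6800, 0).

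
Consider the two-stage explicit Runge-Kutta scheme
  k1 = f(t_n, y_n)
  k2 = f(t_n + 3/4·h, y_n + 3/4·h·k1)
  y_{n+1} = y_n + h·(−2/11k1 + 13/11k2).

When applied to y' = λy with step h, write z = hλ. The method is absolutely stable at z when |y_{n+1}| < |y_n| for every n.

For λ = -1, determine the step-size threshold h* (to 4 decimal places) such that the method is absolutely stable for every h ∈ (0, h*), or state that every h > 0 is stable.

(-1.1282,0); λ=-1 ⇒ h* = (44/39)/1 = 1.1282.

Test eqn y'=λy, z=hλ:
  k1=λy_n ⇒ h·k1=z·y_n;  k2=λ(1+3/4z)y_n ⇒ h·k2=z(1+3/4z)y_n
  y_{n+1}/y_n = 1 − 2/11z + 13/11z(1+3/4z) = 1 + z + 39/44z²
  so R(z) = 1 + z + 39/44z².

Boundary: |R(x)|=1, x<0.
x=-1.12: |R|=0.9919
R=1: x+39/44x²=0 ⇒ x=−44/39=-1.1282; min R=1−1/(4·39/44)=0.7179>−1
Confirm numerically:
  x=-0.960: |R|=0.85687 <1
  x=-0.596: |R|=0.71885 <1
  x=-0.520: |R|=0.71967 <1
  x=-0.485: |R|=0.72349 <1
  x=-1.645: |R|=1.75352 >1
  x=-1.582: |R|=1.63632 >1
So |R|<1 on (-1.1282, 0).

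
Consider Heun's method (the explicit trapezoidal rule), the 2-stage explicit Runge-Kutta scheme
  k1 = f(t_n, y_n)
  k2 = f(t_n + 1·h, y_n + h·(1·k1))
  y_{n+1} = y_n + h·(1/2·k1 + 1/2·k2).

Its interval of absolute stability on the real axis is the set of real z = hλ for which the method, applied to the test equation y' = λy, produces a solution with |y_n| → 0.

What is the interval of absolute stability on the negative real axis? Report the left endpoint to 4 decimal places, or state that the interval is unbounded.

Set f=λy, z=hλ:
  order 2, 2-stage ⇒ R(z)=1+z+z^2/2
  (e.g. R(-0.35)=0.71125, |R|=0.71125)

Need |R(x)|<1, x<0.
x=-0.35: |R|=0.7113
|R(-2.29)|=1.3321 |R(-0.95)|=0.5012 |R(-0.89)|=0.5061
Bisect:
  x_lo=-2.7356 |R|=2.0061  x_hi=-0.2854 |R|=0.7554
  mid=-1.51047 |R|=0.63029 →hi
  mid=-2.12303 |R|=1.13060 →lo
  mid=-1.81675 |R|=0.83354 →hi
  mid=-1.96989 |R|=0.97034 →hi
  mid=-2.04646 |R|=1.04754 →lo
  mid=-2.00817 |R|=1.00821 →lo
  mid=-1.98903 |R|=0.98909 →hi
  mid=-1.99860 |R|=0.99860 →hi
  mid=-2.00339 |R|=1.00340 →lo
  ...
  [-2.00010,-1.99995] ⇒ x*=-2.0000
Stable set (-2.0000, 0).

z∈(-2.0000,0).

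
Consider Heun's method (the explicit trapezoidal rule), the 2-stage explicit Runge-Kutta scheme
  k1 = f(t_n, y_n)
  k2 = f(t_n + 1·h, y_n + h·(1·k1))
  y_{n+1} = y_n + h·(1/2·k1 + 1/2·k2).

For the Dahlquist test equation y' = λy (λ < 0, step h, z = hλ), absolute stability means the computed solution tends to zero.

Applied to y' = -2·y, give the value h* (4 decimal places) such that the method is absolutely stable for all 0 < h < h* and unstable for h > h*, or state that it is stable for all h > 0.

(-2.0000,0); λ=-2 ⇒ h* = 1.0000.

With y'=λy (z=hλ):
  order 2, 2-stage ⇒ R(z)=1+z+z^2/2
  (e.g. R(-1.75)=0.78125, |R|=0.78125)

Solve |R(x)|<1 on ℝ⁻.
x=-1.75: |R|=0.7812
|R(-2.36)|=1.4248 |R(-2.1)|=1.1050 |R(-1.23)|=0.5264
Bisect:
  x_lo=-2.3287 |R|=1.3828  x_hi=-0.2991 |R|=0.7456
  mid=-1.31391 |R|=0.54927 →hi
  mid=-1.82132 |R|=0.83728 →hi
  mid=-2.07502 |R|=1.07783 →lo
  mid=-1.94817 |R|=0.94951 →hi
  mid=-2.01159 |R|=1.01166 →lo
  mid=-1.97988 |R|=0.98008 →hi
  mid=-1.99574 |R|=0.99575 →hi
  mid=-2.00367 |R|=1.00367 →lo
  mid=-1.99970 |R|=0.99970 →hi
  mid=-2.00168 |R|=1.00169 →lo
  ...
  [-2.00007,-1.99995] ⇒ x*=-2.0000
So |R|<1 on (-2.0000, 0).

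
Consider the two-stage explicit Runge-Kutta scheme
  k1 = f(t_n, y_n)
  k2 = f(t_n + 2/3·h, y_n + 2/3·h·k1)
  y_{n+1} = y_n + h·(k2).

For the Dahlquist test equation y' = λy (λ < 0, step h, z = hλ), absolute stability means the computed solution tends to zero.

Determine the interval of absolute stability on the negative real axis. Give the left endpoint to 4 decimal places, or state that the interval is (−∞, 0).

Test eqn y'=λy, z=hλ:
  k1=λy_n ⇒ h·k1=z·y_n;  k2=λ(1+2/3z)y_n ⇒ h·k2=z(1+2/3z)y_n
  y_{n+1}/y_n = 1 + z(1+2/3z) = 1 + z + 2/3z²
  Hence R(z) = 1 + z + 2/3z².

Solve |R(x)|<1 on ℝ⁻.
x=-1.32: |R|=0.8416
R=1: x+2/3x²=0 ⇒ x=−3/2=-1.5000; min R=1−1/(4·2/3)=0.6250>−1
Confirm numerically:
  x=-1.296: |R|=0.82374 <1
  x=-0.929: |R|=0.64636 <1
  x=-0.888: |R|=0.63770 <1
  x=-2.093: |R|=1.82743 >1
  x=-1.719: |R|=1.25097 >1
Stable set (-1.5000, 0).

z∈(-1.5000,0).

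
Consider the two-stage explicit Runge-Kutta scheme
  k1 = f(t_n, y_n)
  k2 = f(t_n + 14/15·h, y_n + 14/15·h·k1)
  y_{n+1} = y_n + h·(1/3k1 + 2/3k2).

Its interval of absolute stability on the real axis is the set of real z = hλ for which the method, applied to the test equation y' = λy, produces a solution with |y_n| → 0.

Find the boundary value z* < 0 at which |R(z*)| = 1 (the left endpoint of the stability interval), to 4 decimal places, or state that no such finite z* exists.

left endpoint -1.6071.

Test eqn y'=λy, z=hλ:
  k1=λy_n ⇒ h·k1=z·y_n;  k2=λ(1+14/15z)y_n ⇒ h·k2=z(1+14/15z)y_n
  y_{n+1}/y_n = 1 + 1/3z + 2/3z(1+14/15z) = 1 + z + 28/45z²
  so R(z) = 1 + z + 28/45z².

Need |R(x)|<1, x<0.
x=-0.9: |R|=0.6040
R=1: x+28/45x²=0 ⇒ x=−45/28=-1.6071; min R=1−1/(4·28/45)=0.5982>−1
Confirm numerically:
  x=-1.274: |R|=0.73591 <1
  x=-1.141: |R|=0.66906 <1
  x=-1.115: |R|=0.65856 <1
  x=-1.938: |R|=1.39897 >1
  x=-1.686: |R|=1.08273 >1
  x=-1.643: |R|=1.03666 >1
Interval (-1.6071, 0).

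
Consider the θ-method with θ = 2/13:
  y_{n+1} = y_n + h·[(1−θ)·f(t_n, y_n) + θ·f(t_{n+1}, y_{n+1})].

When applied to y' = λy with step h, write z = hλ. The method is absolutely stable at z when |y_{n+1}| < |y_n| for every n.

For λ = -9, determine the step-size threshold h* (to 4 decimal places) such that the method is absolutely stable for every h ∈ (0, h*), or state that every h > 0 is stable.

On y'=λy, z=hλ:
  y_{n+1} = y_n + z·[11/13·y_n + 2/13·y_{n+1}] ⇒ (1 − 2/13z)y_{n+1} = (1 + 11/13z)y_n
  R(z) = (1 + 11/13z)/(1 − 2/13z).

Boundary: |R(x)|=1, x<0.
x=-0.98: |R|=0.1484
R=−1: 1+11/13x = −1+2/13x ⇒ -9/13x=2 ⇒ x=2/(-9/13)=-2.8889
Confirm numerically:
  x=-2.605: |R|=0.85969 <1
  x=-2.439: |R|=0.77352 <1
  x=-1.254: |R|=0.05120 <1
  x=-1.191: |R|=0.00657 <1
  x=-3.265: |R|=1.17332 >1
  x=-3.005: |R|=1.05497 >1
  x=-2.970: |R|=1.03854 >1
Stable set (-2.8889, 0).

(-2.8889,0); λ=-9 ⇒ h* = (26/9)/9 = 0.3210.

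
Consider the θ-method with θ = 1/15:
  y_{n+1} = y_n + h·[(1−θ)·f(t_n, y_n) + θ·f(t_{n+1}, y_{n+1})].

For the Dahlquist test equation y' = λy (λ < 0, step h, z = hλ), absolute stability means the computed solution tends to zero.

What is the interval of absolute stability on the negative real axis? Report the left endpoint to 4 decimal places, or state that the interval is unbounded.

(-2.3077, 0).

With y'=λy (z=hλ):
  y_{n+1} = y_n + z·[14/15·y_n + 1/15·y_{n+1}] ⇒ (1 − 1/15z)y_{n+1} = (1 + 14/15z)y_n
  R(z) = (1 + 14/15z)/(1 − 1/15z).

Need |R(x)|<1, x<0.
x=-1.52: |R|=0.3801
R=−1: 1+14/15x = −1+1/15x ⇒ -13/15x=2 ⇒ x=2/(-13/15)=-2.3077
Confirm numerically:
  x=-2.130: |R|=0.86515 <1
  x=-2.076: |R|=0.82361 <1
  x=-1.871: |R|=0.66351 <1
  x=-0.984: |R|=0.07658 <1
  x=-2.806: |R|=1.36381 >1
  x=-2.568: |R|=1.19262 >1
Stable set (-2.3077, 0).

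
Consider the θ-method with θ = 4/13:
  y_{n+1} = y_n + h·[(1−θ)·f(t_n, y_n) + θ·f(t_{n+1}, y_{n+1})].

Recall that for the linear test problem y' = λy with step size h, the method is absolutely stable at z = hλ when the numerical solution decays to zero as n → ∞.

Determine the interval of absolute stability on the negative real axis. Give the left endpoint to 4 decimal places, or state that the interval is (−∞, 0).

Set f=λy, z=hλ:
  y_{n+1} = y_n + z·[9/13·y_n + 4/13·y_{n+1}] ⇒ (1 − 4/13z)y_{n+1} = (1 + 9/13z)y_n
  so R(z) = (1 + 9/13z)/(1 − 4/13z).

Solve |R(x)|<1 on ℝ⁻.
x=-0.73: |R|=0.4039
R=−1: 1+9/13x = −1+4/13x ⇒ -5/13x=2 ⇒ x=2/(-5/13)=-5.2000
Confirm numerically:
  x=-4.751: |R|=0.92985 <1
  x=-3.377: |R|=0.65614 <1
  x=-3.099: |R|=0.58635 <1
  x=-2.484: |R|=0.40792 <1
  x=-5.370: |R|=1.02465 >1
  x=-5.307: |R|=1.01563 >1
  x=-5.281: |R|=1.01187 >1
Interval (-5.2000, 0).

(-5.2000, 0).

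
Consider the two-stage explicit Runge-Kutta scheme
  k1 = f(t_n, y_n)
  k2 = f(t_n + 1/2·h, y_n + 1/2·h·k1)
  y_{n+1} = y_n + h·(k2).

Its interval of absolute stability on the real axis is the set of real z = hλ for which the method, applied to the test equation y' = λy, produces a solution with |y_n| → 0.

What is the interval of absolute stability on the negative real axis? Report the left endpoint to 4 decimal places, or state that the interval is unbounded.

(-2.0000, 0).

On y'=λy, z=hλ:
  k1=λy_n ⇒ h·k1=z·y_n;  k2=λ(1+1/2z)y_n ⇒ h·k2=z(1+1/2z)y_n
  y_{n+1}/y_n = 1 + z(1+1/2z) = 1 + z + 1/2z²
  ⇒ R(z) = 1 + z + 1/2z².

Boundary: |R(x)|=1, x<0.
x=-0.85: |R|=0.5112
R=1: x+1/2x²=0 ⇒ x=−2=-2.0000; min R=1−1/(4·1/2)=0.5000>−1
Confirm numerically:
  x=-1.481: |R|=0.61568 <1
  x=-1.163: |R|=0.51328 <1
  x=-0.882: |R|=0.50696 <1
  x=-0.838: |R|=0.51312 <1
  x=-2.569: |R|=1.73088 >1
  x=-2.267: |R|=1.30264 >1
  x=-2.122: |R|=1.12944 >1
Stable set (-2.0000, 0).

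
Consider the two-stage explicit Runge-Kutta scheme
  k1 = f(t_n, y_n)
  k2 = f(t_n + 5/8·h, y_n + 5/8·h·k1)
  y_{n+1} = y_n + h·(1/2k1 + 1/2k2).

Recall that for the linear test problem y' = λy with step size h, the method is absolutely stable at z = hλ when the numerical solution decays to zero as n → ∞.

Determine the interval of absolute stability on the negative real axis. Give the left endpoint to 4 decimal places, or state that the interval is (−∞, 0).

Test eqn y'=λy, z=hλ:
  k1=λy_n ⇒ h·k1=z·y_n;  k2=λ(1+5/8z)y_n ⇒ h·k2=z(1+5/8z)y_n
  y_{n+1}/y_n = 1 + 1/2z + 1/2z(1+5/8z) = 1 + z + 5/16z²
  R(z) = 1 + z + 5/16z².

Solve |R(x)|<1 on ℝ⁻.
x=-1.52: |R|=0.2020
R=1: x+5/16x²=0 ⇒ x=−16/5=-3.2000; min R=1−1/(4·5/16)=0.2000>−1
Confirm numerically:
  x=-2.964: |R|=0.78141 <1
  x=-2.200: |R|=0.31250 <1
  x=-2.131: |R|=0.28811 <1
  x=-1.565: |R|=0.20038 <1
  x=-3.668: |R|=1.53645 >1
  x=-3.588: |R|=1.43505 >1
  x=-3.389: |R|=1.20016 >1
Stable set (-3.2000, 0).

(-3.2000, 0).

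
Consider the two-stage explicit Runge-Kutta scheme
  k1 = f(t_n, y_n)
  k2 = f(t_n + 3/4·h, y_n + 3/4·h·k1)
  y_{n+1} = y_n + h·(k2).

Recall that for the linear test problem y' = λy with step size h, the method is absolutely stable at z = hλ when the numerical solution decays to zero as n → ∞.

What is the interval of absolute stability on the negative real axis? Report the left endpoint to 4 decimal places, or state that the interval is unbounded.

z∈(-1.3333,0).

Set f=λy, z=hλ:
  k1=λy_n ⇒ h·k1=z·y_n;  k2=λ(1+3/4z)y_n ⇒ h·k2=z(1+3/4z)y_n
  y_{n+1}/y_n = 1 + z(1+3/4z) = 1 + z + 3/4z²
  R(z) = 1 + z + 3/4z².

Find x<0 with |R(x)|<1.
x=-0.44: |R|=0.7052
R=1: x+3/4x²=0 ⇒ x=−4/3=-1.3333; min R=1−1/(4·3/4)=0.6667>−1
Confirm numerically:
  x=-1.086: |R|=0.79855 <1
  x=-0.949: |R|=0.72645 <1
  x=-0.747: |R|=0.67151 <1
  x=-0.723: |R|=0.66905 <1
  x=-1.537: |R|=1.23478 >1
  x=-1.484: |R|=1.16769 >1
Stable set (-1.3333, 0).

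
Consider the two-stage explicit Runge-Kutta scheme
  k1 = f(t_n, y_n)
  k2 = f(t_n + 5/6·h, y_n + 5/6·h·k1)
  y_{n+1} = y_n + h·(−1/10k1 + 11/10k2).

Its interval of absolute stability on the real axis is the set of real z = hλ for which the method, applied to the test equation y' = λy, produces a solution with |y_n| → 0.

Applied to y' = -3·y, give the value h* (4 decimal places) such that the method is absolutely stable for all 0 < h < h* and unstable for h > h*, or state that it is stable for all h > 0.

Test eqn y'=λy, z=hλ:
  k1=λy_n ⇒ h·k1=z·y_n;  k2=λ(1+5/6z)y_n ⇒ h·k2=z(1+5/6z)y_n
  y_{n+1}/y_n = 1 − 1/10z + 11/10z(1+5/6z) = 1 + z + 11/12z²
  so R(z) = 1 + z + 11/12z².

Solve |R(x)|<1 on ℝ⁻.
x=-1.53: |R|=1.6158
R=1: x+11/12x²=0 ⇒ x=−12/11=-1.0909; min R=1−1/(4·11/12)=0.7273>−1
Confirm numerically:
  x=-0.895: |R|=0.83927 <1
  x=-0.666: |R|=0.74059 <1
  x=-0.641: |R|=0.73564 <1
  x=-1.609: |R|=1.76414 >1
  x=-1.537: |R|=1.62850 >1
  x=-1.112: |R|=1.02150 >1
Interval (-1.0909, 0).

(-1.0909,0); λ=-3 ⇒ h* = (12/11)/3 = 0.3636.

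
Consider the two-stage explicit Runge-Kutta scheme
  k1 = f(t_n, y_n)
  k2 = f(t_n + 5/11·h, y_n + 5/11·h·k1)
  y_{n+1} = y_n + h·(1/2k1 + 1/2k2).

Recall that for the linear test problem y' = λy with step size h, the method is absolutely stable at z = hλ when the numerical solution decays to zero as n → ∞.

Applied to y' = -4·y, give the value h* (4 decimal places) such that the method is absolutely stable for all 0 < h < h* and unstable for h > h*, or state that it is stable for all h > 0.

(-4.4000,0); λ=-4 ⇒ h* = (22/5)/4 = 1.1000.

On y'=λy, z=hλ:
  k1=λy_n ⇒ h·k1=z·y_n;  k2=λ(1+5/11z)y_n ⇒ h·k2=z(1+5/11z)y_n
  y_{n+1}/y_n = 1 + 1/2z + 1/2z(1+5/11z) = 1 + z + 5/22z²
  so R(z) = 1 + z + 5/22z².

Find x<0 with |R(x)|<1.
x=-0.69: |R|=0.4182
R=1: x+5/22x²=0 ⇒ x=−22/5=-4.4000; min R=1−1/(4·5/22)=-0.1000>−1
Confirm numerically:
  x=-4.278: |R|=0.88138 <1
  x=-3.895: |R|=0.55296 <1
  x=-3.858: |R|=0.52476 <1
  x=-3.344: |R|=0.19744 <1
  x=-4.846: |R|=1.49121 >1
  x=-4.423: |R|=1.02312 >1
Stable set (-4.4000, 0).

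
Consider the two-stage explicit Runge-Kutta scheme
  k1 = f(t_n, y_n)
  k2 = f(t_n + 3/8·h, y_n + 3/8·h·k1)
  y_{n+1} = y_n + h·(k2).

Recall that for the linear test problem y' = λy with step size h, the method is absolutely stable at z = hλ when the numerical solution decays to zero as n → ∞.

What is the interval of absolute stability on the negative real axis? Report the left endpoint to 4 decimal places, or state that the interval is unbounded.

With y'=λy (z=hλ):
  k1=λy_n ⇒ h·k1=z·y_n;  k2=λ(1+3/8z)y_n ⇒ h·k2=z(1+3/8z)y_n
  y_{n+1}/y_n = 1 + z(1+3/8z) = 1 + z + 3/8z²
  so R(z) = 1 + z + 3/8z².

Find x<0 with |R(x)|<1.
x=-0.89: |R|=0.4070
R=1: x+3/8x²=0 ⇒ x=−8/3=-2.6667; min R=1−1/(4·3/8)=0.3333>−1
Confirm numerically:
  x=-2.588: |R|=0.92365 <1
  x=-2.197: |R|=0.61305 <1
  x=-2.087: |R|=0.54634 <1
  x=-1.959: |R|=0.48013 <1
  x=-3.029: |R|=1.41157 >1
  x=-2.859: |R|=1.20621 >1
Interval (-2.6667, 0).

(-2.6667, 0).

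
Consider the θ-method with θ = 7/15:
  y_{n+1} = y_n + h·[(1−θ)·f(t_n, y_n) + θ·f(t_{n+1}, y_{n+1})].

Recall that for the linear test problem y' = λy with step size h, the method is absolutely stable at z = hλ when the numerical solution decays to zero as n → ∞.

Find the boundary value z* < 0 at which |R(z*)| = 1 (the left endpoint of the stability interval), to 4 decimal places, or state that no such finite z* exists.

left endpoint -30.0000.

With y'=λy (z=hλ):
  y_{n+1} = y_n + z·[8/15·y_n + 7/15·y_{n+1}] ⇒ (1 − 7/15z)y_{n+1} = (1 + 8/15z)y_n
  Hence R(z) = (1 + 8/15z)/(1 − 7/15z).

Boundary: |R(x)|=1, x<0.
x=-0.62: |R|=0.5191
R=−1: 1+8/15x = −1+7/15x ⇒ -1/15x=2 ⇒ x=2/(-1/15)=-30.0000
Confirm numerically:
  x=-28.399: |R|=0.99251 <1
  x=-23.970: |R|=0.96701 <1
  x=-21.482: |R|=0.94849 <1
  x=-21.469: |R|=0.94839 <1
  x=-30.390: |R|=1.00171 >1
  x=-30.365: |R|=1.00160 >1
  x=-30.254: |R|=1.00112 >1
Interval (-30.0000, 0).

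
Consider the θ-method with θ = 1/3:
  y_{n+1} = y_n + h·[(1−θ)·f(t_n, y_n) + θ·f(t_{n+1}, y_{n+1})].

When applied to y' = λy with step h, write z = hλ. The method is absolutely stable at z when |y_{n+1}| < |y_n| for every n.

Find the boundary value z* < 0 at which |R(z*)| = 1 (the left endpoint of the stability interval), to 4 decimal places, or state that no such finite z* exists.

left endpoint -6.0000.

On y'=λy, z=hλ:
  y_{n+1} = y_n + z·[2/3·y_n + 1/3·y_{n+1}] ⇒ (1 − 1/3z)y_{n+1} = (1 + 2/3z)y_n
  Hence R(z) = (1 + 2/3z)/(1 − 1/3z).

Need |R(x)|<1, x<0.
x=-0.71: |R|=0.4259
R=−1: 1+2/3x = −1+1/3x ⇒ -1/3x=2 ⇒ x=2/(-1/3)=-6.0000
Confirm numerically:
  x=-3.558: |R|=0.62763 <1
  x=-3.044: |R|=0.51092 <1
  x=-2.513: |R|=0.36750 <1
  x=-2.508: |R|=0.36601 <1
  x=-6.552: |R|=1.05779 >1
  x=-6.031: |R|=1.00343 >1
Stable set (-6.0000, 0).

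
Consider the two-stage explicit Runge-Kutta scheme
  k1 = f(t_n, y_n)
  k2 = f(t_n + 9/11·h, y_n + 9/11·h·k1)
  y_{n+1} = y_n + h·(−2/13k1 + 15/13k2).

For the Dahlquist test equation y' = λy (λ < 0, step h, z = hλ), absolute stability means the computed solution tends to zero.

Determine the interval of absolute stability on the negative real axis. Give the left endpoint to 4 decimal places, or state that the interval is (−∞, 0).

z∈(-1.0593,0).

With y'=λy (z=hλ):
  k1=λy_n ⇒ h·k1=z·y_n;  k2=λ(1+9/11z)y_n ⇒ h·k2=z(1+9/11z)y_n
  y_{n+1}/y_n = 1 − 2/13z + 15/13z(1+9/11z) = 1 + z + 135/143z²
  Hence R(z) = 1 + z + 135/143z².

Find x<0 with |R(x)|<1.
x=-1.69: |R|=2.0063
R=1: x+135/143x²=0 ⇒ x=−143/135=-1.0593; min R=1−1/(4·135/143)=0.7352>−1
Confirm numerically:
  x=-0.836: |R|=0.82380 <1
  x=-0.670: |R|=0.75379 <1
  x=-0.628: |R|=0.74432 <1
  x=-0.465: |R|=0.73913 <1
  x=-1.648: |R|=1.91597 >1
  x=-1.485: |R|=1.59686 >1
Interval (-1.0593, 0).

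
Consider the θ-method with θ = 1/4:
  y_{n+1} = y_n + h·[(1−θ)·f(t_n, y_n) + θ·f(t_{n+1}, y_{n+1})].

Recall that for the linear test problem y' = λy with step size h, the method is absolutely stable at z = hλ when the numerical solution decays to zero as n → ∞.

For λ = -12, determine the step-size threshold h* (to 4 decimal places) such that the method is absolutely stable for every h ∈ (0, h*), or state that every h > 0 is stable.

(-4.0000,0); λ=-12 ⇒ h* = (4)/12 = 0.3333.

On y'=λy, z=hλ:
  y_{n+1} = y_n + z·[3/4·y_n + 1/4·y_{n+1}] ⇒ (1 − 1/4z)y_{n+1} = (1 + 3/4z)y_n
  so R(z) = (1 + 3/4z)/(1 − 1/4z).

Solve |R(x)|<1 on ℝ⁻.
x=-0.32: |R|=0.7037
R=−1: 1+3/4x = −1+1/4x ⇒ -1/2x=2 ⇒ x=2/(-1/2)=-4.0000
Confirm numerically:
  x=-3.531: |R|=0.87545 <1
  x=-1.788: |R|=0.23566 <1
  x=-1.623: |R|=0.15454 <1
  x=-4.500: |R|=1.11765 >1
  x=-4.391: |R|=1.09320 >1
Stable set (-4.0000, 0).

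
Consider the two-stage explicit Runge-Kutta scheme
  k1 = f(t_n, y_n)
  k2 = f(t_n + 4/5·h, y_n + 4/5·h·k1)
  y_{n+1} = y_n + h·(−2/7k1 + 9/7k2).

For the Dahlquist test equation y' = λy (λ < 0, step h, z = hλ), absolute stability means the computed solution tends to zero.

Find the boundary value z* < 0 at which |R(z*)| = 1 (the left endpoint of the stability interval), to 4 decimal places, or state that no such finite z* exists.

With y'=λy (z=hλ):
  k1=λy_n ⇒ h·k1=z·y_n;  k2=λ(1+4/5z)y_n ⇒ h·k2=z(1+4/5z)y_n
  y_{n+1}/y_n = 1 − 2/7z + 9/7z(1+4/5z) = 1 + z + 36/35z²
  ⇒ R(z) = 1 + z + 36/35z².

Find x<0 with |R(x)|<1.
x=-0.46: |R|=0.7576
R=1: x+36/35x²=0 ⇒ x=−35/36=-0.9722; min R=1−1/(4·36/35)=0.7569>−1
Confirm numerically:
  x=-0.855: |R|=0.89691 <1
  x=-0.760: |R|=0.83410 <1
  x=-0.509: |R|=0.75748 <1
  x=-1.315: |R|=1.46363 >1
  x=-1.106: |R|=1.15219 >1
  x=-1.087: |R|=1.12833 >1
Stable set (-0.9722, 0).

z* = -0.9722.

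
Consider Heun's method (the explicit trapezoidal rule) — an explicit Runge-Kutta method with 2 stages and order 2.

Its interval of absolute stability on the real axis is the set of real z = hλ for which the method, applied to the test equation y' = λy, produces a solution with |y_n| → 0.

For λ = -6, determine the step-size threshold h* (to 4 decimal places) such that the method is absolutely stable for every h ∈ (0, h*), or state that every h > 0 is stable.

Test eqn y'=λy, z=hλ:
  order 2, 2-stage ⇒ R(z)=1+z+z^2/2
  (e.g. R(-0.46)=0.64580, |R|=0.64580)

Solve |R(x)|<1 on ℝ⁻.
x=-0.46: |R|=0.6458
|R(-2.07)|=1.0724 |R(-1.75)|=0.7812 |R(-1.47)|=0.6104
Bisect:
  x_lo=-2.4989 |R|=1.6234  x_hi=-0.3913 |R|=0.6853
  mid=-1.44510 |R|=0.59906 →hi
  mid=-1.97200 |R|=0.97239 →hi
  mid=-2.23545 |R|=1.26317 →lo
  mid=-2.10373 |R|=1.10911 →lo
  mid=-2.03787 |R|=1.03858 →lo
  mid=-2.00493 |R|=1.00495 →lo
  mid=-1.98847 |R|=0.98854 →hi
  mid=-1.99670 |R|=0.99671 →hi
  ...
  [-2.00005,-1.99992] ⇒ x*=-2.0000
So |R|<1 on (-2.0000, 0).

(-2.0000,0); λ=-6 ⇒ h* = 0.3333.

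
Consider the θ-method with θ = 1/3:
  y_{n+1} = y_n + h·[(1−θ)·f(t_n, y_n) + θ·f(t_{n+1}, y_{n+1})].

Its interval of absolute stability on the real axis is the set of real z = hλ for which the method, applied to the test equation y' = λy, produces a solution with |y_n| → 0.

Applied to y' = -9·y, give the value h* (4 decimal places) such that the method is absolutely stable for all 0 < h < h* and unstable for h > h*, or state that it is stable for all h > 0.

(-6.0000,0); λ=-9 ⇒ h* = (6)/9 = 0.6667.

Set f=λy, z=hλ:
  y_{n+1} = y_n + z·[2/3·y_n + 1/3·y_{n+1}] ⇒ (1 − 1/3z)y_{n+1} = (1 + 2/3z)y_n
  ⇒ R(z) = (1 + 2/3z)/(1 − 1/3z).

Need |R(x)|<1, x<0.
x=-1.38: |R|=0.0548
R=−1: 1+2/3x = −1+1/3x ⇒ -1/3x=2 ⇒ x=2/(-1/3)=-6.0000
Confirm numerically:
  x=-5.755: |R|=0.97202 <1
  x=-5.543: |R|=0.94651 <1
  x=-4.467: |R|=0.79470 <1
  x=-3.524: |R|=0.62048 <1
  x=-6.526: |R|=1.05522 >1
  x=-6.437: |R|=1.04631 >1
  x=-6.148: |R|=1.01618 >1
Stable set (-6.0000, 0).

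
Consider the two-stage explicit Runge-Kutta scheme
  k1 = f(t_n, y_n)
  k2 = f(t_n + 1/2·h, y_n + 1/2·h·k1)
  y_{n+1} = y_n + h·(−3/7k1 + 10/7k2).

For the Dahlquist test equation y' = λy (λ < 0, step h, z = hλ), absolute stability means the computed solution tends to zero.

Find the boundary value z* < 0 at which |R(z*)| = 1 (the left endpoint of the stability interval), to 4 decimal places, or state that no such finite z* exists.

left endpoint -1.4000.

Test eqn y'=λy, z=hλ:
  k1=λy_n ⇒ h·k1=z·y_n;  k2=λ(1+1/2z)y_n ⇒ h·k2=z(1+1/2z)y_n
  y_{n+1}/y_n = 1 − 3/7z + 10/7z(1+1/2z) = 1 + z + 5/7z²
  R(z) = 1 + z + 5/7z².

Solve |R(x)|<1 on ℝ⁻.
x=-1.73: |R|=1.4078
R=1: x+5/7x²=0 ⇒ x=−7/5=-1.4000; min R=1−1/(4·5/7)=0.6500>−1
Confirm numerically:
  x=-1.336: |R|=0.93893 <1
  x=-0.995: |R|=0.71216 <1
  x=-0.923: |R|=0.68552 <1
  x=-1.571: |R|=1.19189 >1
  x=-1.507: |R|=1.11518 >1
So |R|<1 on (-1.4000, 0).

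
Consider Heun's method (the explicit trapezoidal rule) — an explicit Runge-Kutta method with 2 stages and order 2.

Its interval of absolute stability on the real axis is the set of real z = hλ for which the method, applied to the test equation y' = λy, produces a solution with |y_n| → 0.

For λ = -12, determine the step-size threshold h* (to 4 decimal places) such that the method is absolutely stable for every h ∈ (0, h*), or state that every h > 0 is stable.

(-2.0000,0); λ=-12 ⇒ h* = 0.1667.

With y'=λy (z=hλ):
  order 2, 2-stage ⇒ R(z)=1+z+z^2/2
  (e.g. R(-0.98)=0.50020, |R|=0.50020)

Need |R(x)|<1, x<0.
x=-0.98: |R|=0.5002
|R(-1.24)|=0.5288 |R(-0.74)|=0.5338 |R(-0.73)|=0.5364
Bisect:
  x_lo=-2.8828 |R|=2.2725  x_hi=-0.0989 |R|=0.9060
  mid=-1.49087 |R|=0.62048 →hi
  mid=-2.18684 |R|=1.20430 →lo
  mid=-1.83886 |R|=0.85184 →hi
  mid=-2.01285 |R|=1.01293 →lo
  mid=-1.92585 |R|=0.92860 →hi
  mid=-1.96935 |R|=0.96982 →hi
  mid=-1.99110 |R|=0.99114 →hi
  mid=-2.00198 |R|=1.00198 →lo
  mid=-1.99654 |R|=0.99654 →hi
  mid=-1.99926 |R|=0.99926 →hi
  ...
  [-2.00011,-1.99994] ⇒ x*=-2.0000
Interval (-2.0000, 0).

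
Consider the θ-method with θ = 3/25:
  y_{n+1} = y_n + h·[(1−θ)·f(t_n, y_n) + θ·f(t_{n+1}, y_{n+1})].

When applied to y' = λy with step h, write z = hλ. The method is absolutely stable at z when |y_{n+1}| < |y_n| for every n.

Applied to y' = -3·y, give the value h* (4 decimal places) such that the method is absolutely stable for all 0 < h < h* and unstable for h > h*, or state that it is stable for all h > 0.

(-2.6316,0); λ=-3 ⇒ h* = (50/19)/3 = 0.8772.

On y'=λy, z=hλ:
  y_{n+1} = y_n + z·[22/25·y_n + 3/25·y_{n+1}] ⇒ (1 − 3/25z)y_{n+1} = (1 + 22/25z)y_n
  Hence R(z) = (1 + 22/25z)/(1 − 3/25z).

Solve |R(x)|<1 on ℝ⁻.
x=-1.06: |R|=0.0596
R=−1: 1+22/25x = −1+3/25x ⇒ -19/25x=2 ⇒ x=2/(-19/25)=-2.6316
Confirm numerically:
  x=-2.381: |R|=0.85188 <1
  x=-1.844: |R|=0.50989 <1
  x=-1.141: |R|=0.00359 <1
  x=-2.708: |R|=1.04384 >1
  x=-2.694: |R|=1.03585 >1
So |R|<1 on (-2.6316, 0).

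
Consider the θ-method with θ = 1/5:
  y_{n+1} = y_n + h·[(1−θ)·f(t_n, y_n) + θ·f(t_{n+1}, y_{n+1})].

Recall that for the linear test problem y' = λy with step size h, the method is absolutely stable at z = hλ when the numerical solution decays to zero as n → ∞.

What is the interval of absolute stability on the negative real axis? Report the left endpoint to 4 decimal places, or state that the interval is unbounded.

z∈(-3.3333,0).

With y'=λy (z=hλ):
  y_{n+1} = y_n + z·[4/5·y_n + 1/5·y_{n+1}] ⇒ (1 − 1/5z)y_{n+1} = (1 + 4/5z)y_n
  ⇒ R(z) = (1 + 4/5z)/(1 − 1/5z).

Solve |R(x)|<1 on ℝ⁻.
x=-0.6: |R|=0.4643
R=−1: 1+4/5x = −1+1/5x ⇒ -3/5x=2 ⇒ x=2/(-3/5)=-3.3333
Confirm numerically:
  x=-3.107: |R|=0.91625 <1
  x=-3.015: |R|=0.88085 <1
  x=-2.320: |R|=0.58470 <1
  x=-3.861: |R|=1.17865 >1
  x=-3.468: |R|=1.04771 >1
Interval (-3.3333, 0).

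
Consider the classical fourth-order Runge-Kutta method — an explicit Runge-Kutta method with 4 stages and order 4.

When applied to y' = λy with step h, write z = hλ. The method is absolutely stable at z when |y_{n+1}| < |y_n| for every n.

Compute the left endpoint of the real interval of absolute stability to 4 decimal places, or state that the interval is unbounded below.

With y'=λy (z=hλ):
  order 4, 4-stage ⇒ R(z)=1+z+z^2/2+z^3/6+z^4/24
  (e.g. R(-0.7)=0.49784, |R|=0.49784)

Find x<0 with |R(x)|<1.
x=-0.7: |R|=0.4978
|R(-1.98)|=0.3269 |R(-1.72)|=0.2758 |R(-0.68)|=0.5077
Bisect:
  x_lo=-3.3148 |R|=2.1394  x_hi=-0.3184 |R|=0.7273
  mid=-1.81663 |R|=0.28804 →hi
  mid=-2.56573 |R|=0.71638 →hi
  mid=-2.94028 |R|=1.25995 →lo
  mid=-2.75301 |R|=0.95240 →hi
  mid=-2.84664 |R|=1.09651 →lo
  mid=-2.79982 |R|=1.02213 →lo
  mid=-2.77641 |R|=0.98670 →hi
  ...
  [-2.78538,-2.78519] ⇒ x*=-2.7853
So |R|<1 on (-2.7853, 0).

left endpoint -2.7853.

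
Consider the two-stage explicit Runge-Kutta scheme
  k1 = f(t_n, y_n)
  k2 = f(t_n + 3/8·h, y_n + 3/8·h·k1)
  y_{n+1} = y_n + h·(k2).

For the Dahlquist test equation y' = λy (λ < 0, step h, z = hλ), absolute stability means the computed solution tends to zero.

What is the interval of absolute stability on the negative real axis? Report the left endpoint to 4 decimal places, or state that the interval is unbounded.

On y'=λy, z=hλ:
  k1=λy_n ⇒ h·k1=z·y_n;  k2=λ(1+3/8z)y_n ⇒ h·k2=z(1+3/8z)y_n
  y_{n+1}/y_n = 1 + z(1+3/8z) = 1 + z + 3/8z²
  ⇒ R(z) = 1 + z + 3/8z².

Need |R(x)|<1, x<0.
x=-1.13: |R|=0.3488
R=1: x+3/8x²=0 ⇒ x=−8/3=-2.6667; min R=1−1/(4·3/8)=0.3333>−1
Confirm numerically:
  x=-2.549: |R|=0.88753 <1
  x=-2.039: |R|=0.52007 <1
  x=-1.781: |R|=0.40849 <1
  x=-1.679: |R|=0.37814 <1
  x=-2.987: |R|=1.35881 >1
  x=-2.859: |R|=1.20621 >1
  x=-2.691: |R|=1.02456 >1
Stable set (-2.6667, 0).

z∈(-2.6667,0).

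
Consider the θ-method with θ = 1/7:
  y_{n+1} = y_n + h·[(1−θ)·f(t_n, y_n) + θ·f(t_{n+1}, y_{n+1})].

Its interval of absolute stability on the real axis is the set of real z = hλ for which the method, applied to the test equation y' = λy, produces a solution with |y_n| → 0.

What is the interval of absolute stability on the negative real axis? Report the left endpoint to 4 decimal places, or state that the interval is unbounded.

Test eqn y'=λy, z=hλ:
  y_{n+1} = y_n + z·[6/7·y_n + 1/7·y_{n+1}] ⇒ (1 − 1/7z)y_{n+1} = (1 + 6/7z)y_n
  so R(z) = (1 + 6/7z)/(1 − 1/7z).

Need |R(x)|<1, x<0.
x=-0.39: |R|=0.6306
R=−1: 1+6/7x = −1+1/7x ⇒ -5/7x=2 ⇒ x=2/(-5/7)=-2.8000
Confirm numerically:
  x=-2.312: |R|=0.73797 <1
  x=-1.636: |R|=0.32608 <1
  x=-1.438: |R|=0.19294 <1
  x=-1.205: |R|=0.02803 <1
  x=-2.993: |R|=1.09657 >1
  x=-2.919: |R|=1.05999 >1
So |R|<1 on (-2.8000, 0).

z∈(-2.8000,0).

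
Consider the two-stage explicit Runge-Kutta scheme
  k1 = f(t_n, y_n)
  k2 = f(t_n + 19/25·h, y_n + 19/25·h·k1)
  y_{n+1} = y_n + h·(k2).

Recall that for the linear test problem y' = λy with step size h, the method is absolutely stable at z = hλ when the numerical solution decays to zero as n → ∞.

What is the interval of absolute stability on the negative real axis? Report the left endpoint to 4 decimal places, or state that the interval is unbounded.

z∈(-1.3158,0).

On y'=λy, z=hλ:
  k1=λy_n ⇒ h·k1=z·y_n;  k2=λ(1+19/25z)y_n ⇒ h·k2=z(1+19/25z)y_n
  y_{n+1}/y_n = 1 + z(1+19/25z) = 1 + z + 19/25z²
  ⇒ R(z) = 1 + z + 19/25z².

Boundary: |R(x)|=1, x<0.
x=-1.53: |R|=1.2491
R=1: x+19/25x²=0 ⇒ x=−25/19=-1.3158; min R=1−1/(4·19/25)=0.6711>−1
Confirm numerically:
  x=-1.188: |R|=0.88462 <1
  x=-1.108: |R|=0.82502 <1
  x=-0.641: |R|=0.67127 <1
  x=-0.575: |R|=0.67627 <1
  x=-1.821: |R|=1.69919 >1
  x=-1.756: |R|=1.58749 >1
Interval (-1.3158, 0).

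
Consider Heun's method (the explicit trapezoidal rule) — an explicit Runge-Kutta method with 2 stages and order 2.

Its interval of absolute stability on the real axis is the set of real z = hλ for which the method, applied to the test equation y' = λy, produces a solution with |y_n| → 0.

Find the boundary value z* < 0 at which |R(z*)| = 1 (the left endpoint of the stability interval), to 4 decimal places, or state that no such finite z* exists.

Test eqn y'=λy, z=hλ:
  order 2, 2-stage ⇒ R(z)=1+z+z^2/2
  (e.g. R(-1.57)=0.66245, |R|=0.66245)

Solve |R(x)|<1 on ℝ⁻.
x=-1.57: |R|=0.6624
|R(-2.14)|=1.1498 |R(-1.48)|=0.6152 |R(-1.08)|=0.5032
Bisect:
  x_lo=-2.4420 |R|=1.5396  x_hi=-0.3023 |R|=0.7434
  mid=-1.37214 |R|=0.56924 →hi
  mid=-1.90705 |R|=0.91137 →hi
  mid=-2.17451 |R|=1.18974 →lo
  mid=-2.04078 |R|=1.04161 →lo
  mid=-1.97392 |R|=0.97426 →hi
  mid=-2.00735 |R|=1.00738 →lo
  mid=-1.99063 |R|=0.99068 →hi
  mid=-1.99899 |R|=0.99899 →hi
  mid=-2.00317 |R|=1.00317 →lo
  mid=-2.00108 |R|=1.00108 →lo
  ...
  [-2.00003,-1.99990] ⇒ x*=-2.0000
Stable set (-2.0000, 0).

z* = -2.0000.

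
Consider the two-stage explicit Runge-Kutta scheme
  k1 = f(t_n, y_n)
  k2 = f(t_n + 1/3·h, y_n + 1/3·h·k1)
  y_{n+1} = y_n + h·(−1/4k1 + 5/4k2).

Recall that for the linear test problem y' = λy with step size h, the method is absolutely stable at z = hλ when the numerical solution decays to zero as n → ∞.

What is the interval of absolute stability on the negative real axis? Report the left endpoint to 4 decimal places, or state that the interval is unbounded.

Set f=λy, z=hλ:
  k1=λy_n ⇒ h·k1=z·y_n;  k2=λ(1+1/3z)y_n ⇒ h·k2=z(1+1/3z)y_n
  y_{n+1}/y_n = 1 − 1/4z + 5/4z(1+1/3z) = 1 + z + 5/12z²
  R(z) = 1 + z + 5/12z².

Find x<0 with |R(x)|<1.
x=-0.71: |R|=0.5000
R=1: x+5/12x²=0 ⇒ x=−12/5=-2.4000; min R=1−1/(4·5/12)=0.4000>−1
Confirm numerically:
  x=-2.217: |R|=0.83095 <1
  x=-1.807: |R|=0.55352 <1
  x=-1.602: |R|=0.46734 <1
  x=-2.819: |R|=1.49215 >1
  x=-2.713: |R|=1.35382 >1
  x=-2.487: |R|=1.09015 >1
So |R|<1 on (-2.4000, 0).

z∈(-2.4000,0).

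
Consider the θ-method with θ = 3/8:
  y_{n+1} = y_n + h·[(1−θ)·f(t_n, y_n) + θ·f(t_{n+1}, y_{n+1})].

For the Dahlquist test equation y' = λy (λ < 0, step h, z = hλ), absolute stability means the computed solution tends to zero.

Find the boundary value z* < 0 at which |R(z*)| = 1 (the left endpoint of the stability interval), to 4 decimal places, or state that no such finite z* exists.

Set f=λy, z=hλ:
  y_{n+1} = y_n + z·[5/8·y_n + 3/8·y_{n+1}] ⇒ (1 − 3/8z)y_{n+1} = (1 + 5/8z)y_n
  Hence R(z) = (1 + 5/8z)/(1 − 3/8z).

Boundary: |R(x)|=1, x<0.
x=-1.07: |R|=0.2364
R=−1: 1+5/8x = −1+3/8x ⇒ -1/4x=2 ⇒ x=2/(-1/4)=-8.0000
Confirm numerically:
  x=-7.578: |R|=0.97254 <1
  x=-4.319: |R|=0.64871 <1
  x=-4.146: |R|=0.62286 <1
  x=-3.914: |R|=0.58606 <1
  x=-8.469: |R|=1.02808 >1
  x=-8.367: |R|=1.02217 >1
  x=-8.253: |R|=1.01545 >1
Interval (-8.0000, 0).

left endpoint -8.0000.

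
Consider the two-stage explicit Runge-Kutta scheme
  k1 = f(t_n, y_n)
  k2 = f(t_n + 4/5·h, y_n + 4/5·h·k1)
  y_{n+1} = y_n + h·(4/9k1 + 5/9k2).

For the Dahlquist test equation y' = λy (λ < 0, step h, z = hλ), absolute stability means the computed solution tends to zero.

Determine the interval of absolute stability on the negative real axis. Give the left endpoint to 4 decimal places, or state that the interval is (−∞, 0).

With y'=λy (z=hλ):
  k1=λy_n ⇒ h·k1=z·y_n;  k2=λ(1+4/5z)y_n ⇒ h·k2=z(1+4/5z)y_n
  y_{n+1}/y_n = 1 + 4/9z + 5/9z(1+4/5z) = 1 + z + 4/9z²
  ⇒ R(z) = 1 + z + 4/9z².

Solve |R(x)|<1 on ℝ⁻.
x=-0.75: |R|=0.5000
R=1: x+4/9x²=0 ⇒ x=−9/4=-2.2500; min R=1−1/(4·4/9)=0.4375>−1
Confirm numerically:
  x=-1.962: |R|=0.74886 <1
  x=-1.541: |R|=0.51441 <1
  x=-1.128: |R|=0.43750 <1
  x=-2.682: |R|=1.51494 >1
  x=-2.484: |R|=1.25834 >1
  x=-2.294: |R|=1.04486 >1
Interval (-2.2500, 0).

z∈(-2.2500,0).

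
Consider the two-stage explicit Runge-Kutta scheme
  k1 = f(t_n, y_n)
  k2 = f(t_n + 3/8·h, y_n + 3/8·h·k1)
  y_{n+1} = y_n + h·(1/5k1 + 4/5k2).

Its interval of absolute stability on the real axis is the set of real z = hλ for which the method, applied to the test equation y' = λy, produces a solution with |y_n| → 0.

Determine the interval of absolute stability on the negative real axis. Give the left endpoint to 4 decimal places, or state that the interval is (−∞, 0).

z∈(-3.3333,0).

On y'=λy, z=hλ:
  k1=λy_n ⇒ h·k1=z·y_n;  k2=λ(1+3/8z)y_n ⇒ h·k2=z(1+3/8z)y_n
  y_{n+1}/y_n = 1 + 1/5z + 4/5z(1+3/8z) = 1 + z + 3/10z²
  so R(z) = 1 + z + 3/10z².

Boundary: |R(x)|=1, x<0.
x=-1.25: |R|=0.2188
R=1: x+3/10x²=0 ⇒ x=−10/3=-3.3333; min R=1−1/(4·3/10)=0.1667>−1
Confirm numerically:
  x=-3.170: |R|=0.84467 <1
  x=-2.964: |R|=0.67159 <1
  x=-2.712: |R|=0.49448 <1
  x=-1.537: |R|=0.17171 <1
  x=-3.908: |R|=1.67374 >1
  x=-3.733: |R|=1.44759 >1
  x=-3.604: |R|=1.29264 >1
So |R|<1 on (-3.3333, 0).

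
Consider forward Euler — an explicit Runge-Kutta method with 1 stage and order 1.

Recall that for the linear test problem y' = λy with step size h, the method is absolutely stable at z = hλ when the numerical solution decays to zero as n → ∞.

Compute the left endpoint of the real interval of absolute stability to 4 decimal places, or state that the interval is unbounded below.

Test eqn y'=λy, z=hλ:
  order 1, 1-stage ⇒ R(z)=1+z
  (e.g. R(-0.65)=0.35000, |R|=0.35000)

Boundary: |R(x)|=1, x<0.
x=-0.65: |R|=0.3500
|R(-2.39)|=1.3900 |R(-2.34)|=1.3400 |R(-0.93)|=0.0700
Bisect:
  x_lo=-2.3076 |R|=1.3076  x_hi=-0.0600 |R|=0.9400
  mid=-1.18380 |R|=0.18380 →hi
  mid=-1.74571 |R|=0.74571 →hi
  mid=-2.02666 |R|=1.02666 →lo
  mid=-1.88618 |R|=0.88618 →hi
  mid=-1.95642 |R|=0.95642 →hi
  mid=-1.99154 |R|=0.99154 →hi
  mid=-2.00910 |R|=1.00910 →lo
  ...
  [-2.00005,-1.99991] ⇒ x*=-2.0000
Interval (-2.0000, 0).

left endpoint -2.0000.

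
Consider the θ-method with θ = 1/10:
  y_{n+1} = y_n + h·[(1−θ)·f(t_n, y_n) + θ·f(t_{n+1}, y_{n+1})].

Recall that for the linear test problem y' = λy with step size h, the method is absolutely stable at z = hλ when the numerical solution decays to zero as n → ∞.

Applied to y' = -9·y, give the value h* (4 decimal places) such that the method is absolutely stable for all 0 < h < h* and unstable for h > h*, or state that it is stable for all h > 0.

With y'=λy (z=hλ):
  y_{n+1} = y_n + z·[9/10·y_n + 1/10·y_{n+1}] ⇒ (1 − 1/10z)y_{n+1} = (1 + 9/10z)y_n
  R(z) = (1 + 9/10z)/(1 − 1/10z).

Boundary: |R(x)|=1, x<0.
x=-0.91: |R|=0.1659
R=−1: 1+9/10x = −1+1/10x ⇒ -4/5x=2 ⇒ x=2/(-4/5)=-2.5000
Confirm numerically:
  x=-2.431: |R|=0.95559 <1
  x=-2.072: |R|=0.71637 <1
  x=-1.715: |R|=0.46394 <1
  x=-2.761: |R|=1.16362 >1
  x=-2.669: |R|=1.10672 >1
  x=-2.551: |R|=1.03251 >1
So |R|<1 on (-2.5000, 0).

(-2.5000,0); λ=-9 ⇒ h* = (5/2)/9 = 0.2778.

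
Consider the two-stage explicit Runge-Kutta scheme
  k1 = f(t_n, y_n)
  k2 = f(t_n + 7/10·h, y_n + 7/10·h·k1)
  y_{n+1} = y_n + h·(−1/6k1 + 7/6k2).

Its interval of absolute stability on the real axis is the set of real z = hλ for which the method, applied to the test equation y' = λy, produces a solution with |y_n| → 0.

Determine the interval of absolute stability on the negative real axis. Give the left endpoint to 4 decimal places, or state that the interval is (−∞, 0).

With y'=λy (z=hλ):
  k1=λy_n ⇒ h·k1=z·y_n;  k2=λ(1+7/10z)y_n ⇒ h·k2=z(1+7/10z)y_n
  y_{n+1}/y_n = 1 − 1/6z + 7/6z(1+7/10z) = 1 + z + 49/60z²
  ⇒ R(z) = 1 + z + 49/60z².

Boundary: |R(x)|=1, x<0.
x=-0.55: |R|=0.6970
R=1: x+49/60x²=0 ⇒ x=−60/49=-1.2245; min R=1−1/(4·49/60)=0.6939>−1
Confirm numerically:
  x=-1.096: |R|=0.88499 <1
  x=-0.981: |R|=0.80493 <1
  x=-0.922: |R|=0.77224 <1
  x=-0.871: |R|=0.74856 <1
  x=-1.744: |R|=1.73992 >1
  x=-1.546: |R|=1.40593 >1
So |R|<1 on (-1.2245, 0).

z∈(-1.2245,0).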